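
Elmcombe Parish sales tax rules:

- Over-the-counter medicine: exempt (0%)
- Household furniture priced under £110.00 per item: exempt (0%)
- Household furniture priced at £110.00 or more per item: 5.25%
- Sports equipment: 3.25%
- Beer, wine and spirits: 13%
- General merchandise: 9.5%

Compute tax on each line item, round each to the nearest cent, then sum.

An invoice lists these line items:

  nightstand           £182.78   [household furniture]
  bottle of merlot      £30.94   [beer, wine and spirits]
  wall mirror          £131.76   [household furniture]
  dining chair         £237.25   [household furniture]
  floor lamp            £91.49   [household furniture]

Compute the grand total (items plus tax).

Nightstand £182.78: household furniture, £110.00 or more → 5.25% → £9.60
Bottle of merlot £30.94: beer, wine and spirits → 13% → £4.02
Wall mirror £131.76: household furniture, £110.00 or more → 5.25% → £6.92
Dining chair £237.25: household furniture, £110.00 or more → 5.25% → £12.46
Floor lamp £91.49: household furniture, under £110.00 → 0% → £0.00
Subtotal = £674.22; tax = £33.00; total due = £707.22

£707.22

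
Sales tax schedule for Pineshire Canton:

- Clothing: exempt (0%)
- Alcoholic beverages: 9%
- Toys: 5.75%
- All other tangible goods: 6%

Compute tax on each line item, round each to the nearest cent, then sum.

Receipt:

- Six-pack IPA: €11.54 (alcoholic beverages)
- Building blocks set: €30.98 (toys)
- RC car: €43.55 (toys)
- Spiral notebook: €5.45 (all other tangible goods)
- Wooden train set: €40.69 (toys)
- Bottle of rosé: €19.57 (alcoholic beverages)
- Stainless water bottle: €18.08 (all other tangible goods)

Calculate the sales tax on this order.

€10.83

Six-pack IPA €11.54: alcoholic beverages → 9% → €1.04
Building blocks set €30.98: toys → 5.75% → €1.78
RC car €43.55: toys → 5.75% → €2.50
Spiral notebook €5.45: all other tangible goods → 6% → €0.33
Wooden train set €40.69: toys → 5.75% → €2.34
Bottle of rosé €19.57: alcoholic beverages → 9% → €1.76
Stainless water bottle €18.08: all other tangible goods → 6% → €1.08
Total tax = €1.04 + €1.78 + €2.50 + €0.33 + €2.34 + €1.76 + €1.08 = €10.83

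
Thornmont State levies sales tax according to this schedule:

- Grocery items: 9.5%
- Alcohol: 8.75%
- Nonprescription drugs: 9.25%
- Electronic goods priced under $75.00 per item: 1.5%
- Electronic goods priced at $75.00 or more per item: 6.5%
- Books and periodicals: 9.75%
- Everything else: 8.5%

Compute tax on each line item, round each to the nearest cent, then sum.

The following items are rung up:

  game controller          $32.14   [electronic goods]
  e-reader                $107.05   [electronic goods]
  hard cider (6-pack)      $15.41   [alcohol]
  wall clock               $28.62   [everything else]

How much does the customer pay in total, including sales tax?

$194.44

Game controller $32.14: electronic goods, under $75.00 → 1.5% → $0.48
E-reader $107.05: electronic goods, $75.00 or more → 6.5% → $6.96
Hard cider (6-pack) $15.41: alcohol → 8.75% → $1.35
Wall clock $28.62: everything else → 8.5% → $2.43
Subtotal = $183.22; tax = $11.22; total due = $194.44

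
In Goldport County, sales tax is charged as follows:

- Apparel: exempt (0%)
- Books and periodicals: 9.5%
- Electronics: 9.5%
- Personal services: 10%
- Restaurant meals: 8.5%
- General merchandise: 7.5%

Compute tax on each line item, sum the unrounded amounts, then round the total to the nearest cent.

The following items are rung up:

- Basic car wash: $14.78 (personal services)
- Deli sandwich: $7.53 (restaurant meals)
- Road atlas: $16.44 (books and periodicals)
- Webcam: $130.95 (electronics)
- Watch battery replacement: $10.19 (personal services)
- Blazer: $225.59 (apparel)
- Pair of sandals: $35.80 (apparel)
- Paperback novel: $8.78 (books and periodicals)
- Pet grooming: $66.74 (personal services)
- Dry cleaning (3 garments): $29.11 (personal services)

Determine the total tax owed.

$27.56

Basic car wash $14.78: personal services → 10% → $1.478
Deli sandwich $7.53: restaurant meals → 8.5% → $0.64005
Road atlas $16.44: books and periodicals → 9.5% → $1.5618
Webcam $130.95: electronics → 9.5% → $12.44025
Watch battery replacement $10.19: personal services → 10% → $1.019
Blazer $225.59: apparel → 0% → $0.00
Pair of sandals $35.80: apparel → 0% → $0.00
Paperback novel $8.78: books and periodicals → 9.5% → $0.8341
Pet grooming $66.74: personal services → 10% → $6.674
Dry cleaning (3 garments) $29.11: personal services → 10% → $2.911
Unrounded tax sum = $27.5582 → $27.56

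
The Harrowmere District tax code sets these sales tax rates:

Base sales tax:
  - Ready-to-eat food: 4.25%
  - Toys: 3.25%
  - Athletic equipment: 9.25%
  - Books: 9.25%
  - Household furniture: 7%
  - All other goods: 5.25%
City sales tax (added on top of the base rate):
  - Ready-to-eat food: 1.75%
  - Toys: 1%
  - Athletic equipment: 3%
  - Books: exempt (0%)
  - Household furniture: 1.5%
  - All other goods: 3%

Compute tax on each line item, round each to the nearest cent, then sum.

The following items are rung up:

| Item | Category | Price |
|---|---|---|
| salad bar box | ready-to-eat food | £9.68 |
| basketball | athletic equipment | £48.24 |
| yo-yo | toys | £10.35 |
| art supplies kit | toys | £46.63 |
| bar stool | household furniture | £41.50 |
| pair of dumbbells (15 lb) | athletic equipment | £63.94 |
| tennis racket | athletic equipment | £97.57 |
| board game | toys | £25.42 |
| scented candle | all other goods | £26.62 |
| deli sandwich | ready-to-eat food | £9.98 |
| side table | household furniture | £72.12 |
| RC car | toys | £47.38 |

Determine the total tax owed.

Salad bar box £9.68: ready-to-eat food → 4.25% + 1.75% city = 6% → £0.58
Basketball £48.24: athletic equipment → 9.25% + 3% city = 12.25% → £5.91
Yo-yo £10.35: toys → 3.25% + 1% city = 4.25% → £0.44
Art supplies kit £46.63: toys → 3.25% + 1% city = 4.25% → £1.98
Bar stool £41.50: household furniture → 7% + 1.5% city = 8.5% → £3.53
Pair of dumbbells (15 lb) £63.94: athletic equipment → 9.25% + 3% city = 12.25% → £7.83
Tennis racket £97.57: athletic equipment → 9.25% + 3% city = 12.25% → £11.95
Board game £25.42: toys → 3.25% + 1% city = 4.25% → £1.08
Scented candle £26.62: all other goods → 5.25% + 3% city = 8.25% → £2.20
Deli sandwich £9.98: ready-to-eat food → 4.25% + 1.75% city = 6% → £0.60
Side table £72.12: household furniture → 7% + 1.5% city = 8.5% → £6.13
RC car £47.38: toys → 3.25% + 1% city = 4.25% → £2.01
Total tax = £0.58 + £5.91 + £0.44 + £1.98 + £3.53 + £7.83 + £11.95 + £1.08 + £2.20 + £0.60 + £6.13 + £2.01 = £44.24

£44.24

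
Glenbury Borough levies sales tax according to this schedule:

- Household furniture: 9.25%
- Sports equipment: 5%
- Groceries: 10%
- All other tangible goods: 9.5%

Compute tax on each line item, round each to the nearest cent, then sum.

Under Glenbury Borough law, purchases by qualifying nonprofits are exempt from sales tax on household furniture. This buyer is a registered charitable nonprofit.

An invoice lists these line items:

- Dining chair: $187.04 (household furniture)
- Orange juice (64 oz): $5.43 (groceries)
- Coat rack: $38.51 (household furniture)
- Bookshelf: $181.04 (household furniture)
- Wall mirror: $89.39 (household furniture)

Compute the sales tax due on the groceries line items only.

$0.54

Orange juice (64 oz) $5.43: groceries → 10% → $0.54
Tax on groceries = $0.54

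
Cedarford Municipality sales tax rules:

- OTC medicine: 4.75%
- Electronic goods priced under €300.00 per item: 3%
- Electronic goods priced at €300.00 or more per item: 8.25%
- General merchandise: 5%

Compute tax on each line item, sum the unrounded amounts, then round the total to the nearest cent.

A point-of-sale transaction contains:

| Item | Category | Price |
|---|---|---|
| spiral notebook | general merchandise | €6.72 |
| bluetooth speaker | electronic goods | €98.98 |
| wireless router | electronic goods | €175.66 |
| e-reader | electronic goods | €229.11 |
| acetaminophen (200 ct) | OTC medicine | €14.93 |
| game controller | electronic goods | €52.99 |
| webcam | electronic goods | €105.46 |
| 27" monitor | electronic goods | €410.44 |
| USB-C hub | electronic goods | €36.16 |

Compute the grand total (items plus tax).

€1186.31

Spiral notebook €6.72: general merchandise → 5% → €0.336
Bluetooth speaker €98.98: electronic goods, under €300.00 → 3% → €2.9694
Wireless router €175.66: electronic goods, under €300.00 → 3% → €5.2698
E-reader €229.11: electronic goods, under €300.00 → 3% → €6.8733
Acetaminophen (200 ct) €14.93: OTC medicine → 4.75% → €0.709175
Game controller €52.99: electronic goods, under €300.00 → 3% → €1.5897
Webcam €105.46: electronic goods, under €300.00 → 3% → €3.1638
27" monitor €410.44: electronic goods, €300.00 or more → 8.25% → €33.8613
USB-C hub €36.16: electronic goods, under €300.00 → 3% → €1.0848
Subtotal = €1130.45; unrounded tax = €55.857275 → €55.86; total due = €1186.31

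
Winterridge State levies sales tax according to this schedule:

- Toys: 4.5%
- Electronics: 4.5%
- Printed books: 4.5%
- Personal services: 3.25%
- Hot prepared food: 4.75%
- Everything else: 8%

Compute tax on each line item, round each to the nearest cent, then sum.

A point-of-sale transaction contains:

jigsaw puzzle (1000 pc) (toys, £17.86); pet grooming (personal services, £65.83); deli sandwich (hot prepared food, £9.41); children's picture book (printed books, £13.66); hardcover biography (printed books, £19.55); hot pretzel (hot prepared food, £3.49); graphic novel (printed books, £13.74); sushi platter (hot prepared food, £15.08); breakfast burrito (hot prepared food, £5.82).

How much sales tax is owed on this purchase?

£6.67

Jigsaw puzzle (1000 pc) £17.86: toys → 4.5% → £0.80
Pet grooming £65.83: personal services → 3.25% → £2.14
Deli sandwich £9.41: hot prepared food → 4.75% → £0.45
Children's picture book £13.66: printed books → 4.5% → £0.61
Hardcover biography £19.55: printed books → 4.5% → £0.88
Hot pretzel £3.49: hot prepared food → 4.75% → £0.17
Graphic novel £13.74: printed books → 4.5% → £0.62
Sushi platter £15.08: hot prepared food → 4.75% → £0.72
Breakfast burrito £5.82: hot prepared food → 4.75% → £0.28
Total tax = £0.80 + £2.14 + £0.45 + £0.61 + £0.88 + £0.17 + £0.62 + £0.72 + £0.28 = £6.67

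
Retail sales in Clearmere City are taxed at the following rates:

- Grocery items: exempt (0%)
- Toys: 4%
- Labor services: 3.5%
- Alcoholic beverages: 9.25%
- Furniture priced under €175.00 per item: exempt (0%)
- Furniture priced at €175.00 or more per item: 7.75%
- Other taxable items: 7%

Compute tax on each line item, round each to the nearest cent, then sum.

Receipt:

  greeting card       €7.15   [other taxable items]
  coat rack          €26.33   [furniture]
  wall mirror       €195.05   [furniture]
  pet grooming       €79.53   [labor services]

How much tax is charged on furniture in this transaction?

€15.12

Coat rack €26.33: furniture, under €175.00 → 0% → €0.00
Wall mirror €195.05: furniture, €175.00 or more → 7.75% → €15.12
Tax on furniture = €0.00 + €15.12 = €15.12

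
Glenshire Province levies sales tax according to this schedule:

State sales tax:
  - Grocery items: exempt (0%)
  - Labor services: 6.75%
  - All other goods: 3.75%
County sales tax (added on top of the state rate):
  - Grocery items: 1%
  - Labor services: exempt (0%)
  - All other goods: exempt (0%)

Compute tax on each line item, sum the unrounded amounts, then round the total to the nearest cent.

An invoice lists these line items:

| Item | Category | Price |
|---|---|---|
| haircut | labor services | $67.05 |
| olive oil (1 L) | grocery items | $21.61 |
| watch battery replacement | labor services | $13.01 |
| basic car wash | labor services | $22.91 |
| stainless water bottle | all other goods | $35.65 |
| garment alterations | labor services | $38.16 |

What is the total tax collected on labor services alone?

Haircut $67.05: labor services → 6.75% + 0% county = 6.75% → $4.525875
Watch battery replacement $13.01: labor services → 6.75% + 0% county = 6.75% → $0.878175
Basic car wash $22.91: labor services → 6.75% + 0% county = 6.75% → $1.546425
Garment alterations $38.16: labor services → 6.75% + 0% county = 6.75% → $2.5758
Tax on labor services: unrounded sum = $9.526275 → $9.53

$9.53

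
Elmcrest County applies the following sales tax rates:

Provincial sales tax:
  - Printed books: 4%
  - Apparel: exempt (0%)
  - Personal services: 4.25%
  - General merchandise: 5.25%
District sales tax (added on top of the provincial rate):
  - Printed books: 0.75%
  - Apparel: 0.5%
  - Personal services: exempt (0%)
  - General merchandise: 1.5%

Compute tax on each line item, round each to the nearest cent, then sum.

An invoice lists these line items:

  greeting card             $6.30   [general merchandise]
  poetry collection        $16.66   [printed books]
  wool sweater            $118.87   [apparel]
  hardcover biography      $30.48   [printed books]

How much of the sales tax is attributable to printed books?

$2.24

Poetry collection $16.66: printed books → 4% + 0.75% district = 4.75% → $0.79
Hardcover biography $30.48: printed books → 4% + 0.75% district = 4.75% → $1.45
Tax on printed books = $0.79 + $1.45 = $2.24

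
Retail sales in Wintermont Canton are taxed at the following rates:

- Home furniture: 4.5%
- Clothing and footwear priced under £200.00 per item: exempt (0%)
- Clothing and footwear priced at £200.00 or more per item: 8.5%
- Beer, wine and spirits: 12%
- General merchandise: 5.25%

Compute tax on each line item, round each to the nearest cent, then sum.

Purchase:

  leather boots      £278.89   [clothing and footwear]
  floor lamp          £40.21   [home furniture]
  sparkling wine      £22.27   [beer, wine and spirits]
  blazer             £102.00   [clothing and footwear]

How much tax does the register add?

Leather boots £278.89: clothing and footwear, £200.00 or more → 8.5% → £23.71
Floor lamp £40.21: home furniture → 4.5% → £1.81
Sparkling wine £22.27: beer, wine and spirits → 12% → £2.67
Blazer £102.00: clothing and footwear, under £200.00 → 0% → £0.00
Total tax = £23.71 + £1.81 + £2.67 = £28.19

£28.19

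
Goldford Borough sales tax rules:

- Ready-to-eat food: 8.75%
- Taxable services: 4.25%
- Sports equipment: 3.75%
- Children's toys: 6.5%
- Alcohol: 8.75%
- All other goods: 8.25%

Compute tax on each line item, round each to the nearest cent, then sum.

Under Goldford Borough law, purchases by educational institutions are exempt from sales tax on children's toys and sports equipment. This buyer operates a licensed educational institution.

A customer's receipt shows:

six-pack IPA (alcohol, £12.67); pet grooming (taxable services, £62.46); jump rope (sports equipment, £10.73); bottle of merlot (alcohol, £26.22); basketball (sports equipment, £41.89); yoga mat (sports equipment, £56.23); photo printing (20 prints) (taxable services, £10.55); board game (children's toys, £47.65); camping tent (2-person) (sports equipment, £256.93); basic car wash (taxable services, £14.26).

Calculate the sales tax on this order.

Six-pack IPA £12.67: alcohol → 8.75% → £1.11
Pet grooming £62.46: taxable services → 4.25% → £2.65
Jump rope £10.73: sports equipment, buyer-exempt → 0% → £0.00
Bottle of merlot £26.22: alcohol → 8.75% → £2.29
Basketball £41.89: sports equipment, buyer-exempt → 0% → £0.00
Yoga mat £56.23: sports equipment, buyer-exempt → 0% → £0.00
Photo printing (20 prints) £10.55: taxable services → 4.25% → £0.45
Board game £47.65: children's toys, buyer-exempt → 0% → £0.00
Camping tent (2-person) £256.93: sports equipment, buyer-exempt → 0% → £0.00
Basic car wash £14.26: taxable services → 4.25% → £0.61
Total tax = £1.11 + £2.65 + £2.29 + £0.45 + £0.61 = £7.11

£7.11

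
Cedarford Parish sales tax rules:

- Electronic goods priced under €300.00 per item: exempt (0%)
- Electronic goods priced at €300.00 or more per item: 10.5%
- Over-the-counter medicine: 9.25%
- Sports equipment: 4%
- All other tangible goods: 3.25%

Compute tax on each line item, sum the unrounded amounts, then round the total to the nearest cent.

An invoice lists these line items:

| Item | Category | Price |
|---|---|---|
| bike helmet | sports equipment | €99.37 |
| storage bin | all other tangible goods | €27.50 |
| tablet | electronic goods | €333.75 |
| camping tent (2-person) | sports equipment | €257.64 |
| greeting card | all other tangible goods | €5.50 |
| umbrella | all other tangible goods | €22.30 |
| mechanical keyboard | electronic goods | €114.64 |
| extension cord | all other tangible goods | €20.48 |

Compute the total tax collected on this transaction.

Bike helmet €99.37: sports equipment → 4% → €3.9748
Storage bin €27.50: all other tangible goods → 3.25% → €0.89375
Tablet €333.75: electronic goods, €300.00 or more → 10.5% → €35.04375
Camping tent (2-person) €257.64: sports equipment → 4% → €10.3056
Greeting card €5.50: all other tangible goods → 3.25% → €0.17875
Umbrella €22.30: all other tangible goods → 3.25% → €0.72475
Mechanical keyboard €114.64: electronic goods, under €300.00 → 0% → €0.00
Extension cord €20.48: all other tangible goods → 3.25% → €0.6656
Unrounded tax sum = €51.787 → €51.79

€51.79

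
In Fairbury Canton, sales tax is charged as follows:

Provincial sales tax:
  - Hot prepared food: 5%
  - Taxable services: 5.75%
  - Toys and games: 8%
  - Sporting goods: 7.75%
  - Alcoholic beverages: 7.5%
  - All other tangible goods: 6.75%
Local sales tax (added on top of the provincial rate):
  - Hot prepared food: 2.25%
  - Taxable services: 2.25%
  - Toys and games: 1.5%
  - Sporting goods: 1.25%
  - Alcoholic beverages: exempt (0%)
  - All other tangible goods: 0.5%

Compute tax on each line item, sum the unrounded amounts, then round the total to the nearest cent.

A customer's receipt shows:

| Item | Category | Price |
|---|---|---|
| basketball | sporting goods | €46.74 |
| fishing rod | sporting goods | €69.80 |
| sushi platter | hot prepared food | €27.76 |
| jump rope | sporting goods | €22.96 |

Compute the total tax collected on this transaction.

€14.57

Basketball €46.74: sporting goods → 7.75% + 1.25% local = 9% → €4.2066
Fishing rod €69.80: sporting goods → 7.75% + 1.25% local = 9% → €6.282
Sushi platter €27.76: hot prepared food → 5% + 2.25% local = 7.25% → €2.0126
Jump rope €22.96: sporting goods → 7.75% + 1.25% local = 9% → €2.0664
Unrounded tax sum = €14.5676 → €14.57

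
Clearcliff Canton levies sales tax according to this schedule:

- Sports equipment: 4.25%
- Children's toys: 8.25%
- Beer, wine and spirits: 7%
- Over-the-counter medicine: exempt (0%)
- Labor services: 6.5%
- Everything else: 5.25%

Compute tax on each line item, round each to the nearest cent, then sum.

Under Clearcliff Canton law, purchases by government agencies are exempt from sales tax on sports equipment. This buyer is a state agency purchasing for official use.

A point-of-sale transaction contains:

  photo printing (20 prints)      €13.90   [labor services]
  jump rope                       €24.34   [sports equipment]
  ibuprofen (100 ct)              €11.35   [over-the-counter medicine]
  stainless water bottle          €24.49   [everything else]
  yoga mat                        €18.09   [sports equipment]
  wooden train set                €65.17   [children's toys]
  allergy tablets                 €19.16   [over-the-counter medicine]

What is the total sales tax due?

€7.57

Photo printing (20 prints) €13.90: labor services → 6.5% → €0.90
Jump rope €24.34: sports equipment, buyer-exempt → 0% → €0.00
Ibuprofen (100 ct) €11.35: over-the-counter medicine → 0% → €0.00
Stainless water bottle €24.49: everything else → 5.25% → €1.29
Yoga mat €18.09: sports equipment, buyer-exempt → 0% → €0.00
Wooden train set €65.17: children's toys → 8.25% → €5.38
Allergy tablets €19.16: over-the-counter medicine → 0% → €0.00
Total tax = €0.90 + €1.29 + €5.38 = €7.57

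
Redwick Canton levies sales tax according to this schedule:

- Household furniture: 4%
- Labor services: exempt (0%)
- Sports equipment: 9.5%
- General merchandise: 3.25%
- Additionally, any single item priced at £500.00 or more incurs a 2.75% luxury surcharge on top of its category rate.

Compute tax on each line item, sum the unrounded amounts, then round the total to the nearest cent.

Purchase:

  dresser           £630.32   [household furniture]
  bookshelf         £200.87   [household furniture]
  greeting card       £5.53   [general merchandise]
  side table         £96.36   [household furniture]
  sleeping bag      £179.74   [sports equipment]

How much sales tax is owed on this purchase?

£71.69

Dresser £630.32: household furniture → 4% + 2.75% surcharge = 6.75% → £42.5466
Bookshelf £200.87: household furniture → 4% → £8.0348
Greeting card £5.53: general merchandise → 3.25% → £0.179725
Side table £96.36: household furniture → 4% → £3.8544
Sleeping bag £179.74: sports equipment → 9.5% → £17.0753
Unrounded tax sum = £71.690825 → £71.69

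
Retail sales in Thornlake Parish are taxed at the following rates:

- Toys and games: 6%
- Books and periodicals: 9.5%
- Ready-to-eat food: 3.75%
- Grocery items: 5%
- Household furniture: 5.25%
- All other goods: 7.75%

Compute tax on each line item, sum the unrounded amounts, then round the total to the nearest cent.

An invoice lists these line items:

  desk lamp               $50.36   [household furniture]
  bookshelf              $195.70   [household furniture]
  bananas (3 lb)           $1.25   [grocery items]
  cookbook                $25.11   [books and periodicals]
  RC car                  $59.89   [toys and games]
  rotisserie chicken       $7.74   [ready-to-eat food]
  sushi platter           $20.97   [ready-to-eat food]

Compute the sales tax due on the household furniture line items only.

Desk lamp $50.36: household furniture → 5.25% → $2.6439
Bookshelf $195.70: household furniture → 5.25% → $10.27425
Tax on household furniture: unrounded sum = $12.91815 → $12.92

$12.92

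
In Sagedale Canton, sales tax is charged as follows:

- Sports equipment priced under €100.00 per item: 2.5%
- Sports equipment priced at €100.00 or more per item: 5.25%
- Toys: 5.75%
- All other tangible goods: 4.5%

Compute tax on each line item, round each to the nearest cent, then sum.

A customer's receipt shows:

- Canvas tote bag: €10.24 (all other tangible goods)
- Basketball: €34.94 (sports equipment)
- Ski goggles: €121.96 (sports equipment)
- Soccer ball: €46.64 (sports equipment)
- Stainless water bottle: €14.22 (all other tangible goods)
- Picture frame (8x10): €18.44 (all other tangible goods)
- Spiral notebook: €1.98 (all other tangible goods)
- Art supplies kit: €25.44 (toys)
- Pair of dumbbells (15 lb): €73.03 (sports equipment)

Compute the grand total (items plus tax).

€360.64

Canvas tote bag €10.24: all other tangible goods → 4.5% → €0.46
Basketball €34.94: sports equipment, under €100.00 → 2.5% → €0.87
Ski goggles €121.96: sports equipment, €100.00 or more → 5.25% → €6.40
Soccer ball €46.64: sports equipment, under €100.00 → 2.5% → €1.17
Stainless water bottle €14.22: all other tangible goods → 4.5% → €0.64
Picture frame (8x10) €18.44: all other tangible goods → 4.5% → €0.83
Spiral notebook €1.98: all other tangible goods → 4.5% → €0.09
Art supplies kit €25.44: toys → 5.75% → €1.46
Pair of dumbbells (15 lb) €73.03: sports equipment, under €100.00 → 2.5% → €1.83
Subtotal = €346.89; tax = €13.75; total due = €360.64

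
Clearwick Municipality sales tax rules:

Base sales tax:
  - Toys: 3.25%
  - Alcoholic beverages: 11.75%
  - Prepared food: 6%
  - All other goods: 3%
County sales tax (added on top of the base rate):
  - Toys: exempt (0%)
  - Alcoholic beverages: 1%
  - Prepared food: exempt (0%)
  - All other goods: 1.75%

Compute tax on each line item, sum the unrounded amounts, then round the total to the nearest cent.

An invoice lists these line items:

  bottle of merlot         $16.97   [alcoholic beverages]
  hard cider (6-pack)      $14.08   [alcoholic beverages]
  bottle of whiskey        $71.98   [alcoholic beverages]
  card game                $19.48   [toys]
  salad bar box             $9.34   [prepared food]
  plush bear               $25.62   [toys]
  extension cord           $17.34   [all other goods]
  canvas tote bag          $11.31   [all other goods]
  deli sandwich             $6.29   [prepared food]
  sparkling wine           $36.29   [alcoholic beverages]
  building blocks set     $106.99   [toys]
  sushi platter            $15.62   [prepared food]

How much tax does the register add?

Bottle of merlot $16.97: alcoholic beverages → 11.75% + 1% county = 12.75% → $2.163675
Hard cider (6-pack) $14.08: alcoholic beverages → 11.75% + 1% county = 12.75% → $1.7952
Bottle of whiskey $71.98: alcoholic beverages → 11.75% + 1% county = 12.75% → $9.17745
Card game $19.48: toys → 3.25% + 0% county = 3.25% → $0.6331
Salad bar box $9.34: prepared food → 6% + 0% county = 6% → $0.5604
Plush bear $25.62: toys → 3.25% + 0% county = 3.25% → $0.83265
Extension cord $17.34: all other goods → 3% + 1.75% county = 4.75% → $0.82365
Canvas tote bag $11.31: all other goods → 3% + 1.75% county = 4.75% → $0.537225
Deli sandwich $6.29: prepared food → 6% + 0% county = 6% → $0.3774
Sparkling wine $36.29: alcoholic beverages → 11.75% + 1% county = 12.75% → $4.626975
Building blocks set $106.99: toys → 3.25% + 0% county = 3.25% → $3.477175
Sushi platter $15.62: prepared food → 6% + 0% county = 6% → $0.9372
Unrounded tax sum = $25.9421 → $25.94

$25.94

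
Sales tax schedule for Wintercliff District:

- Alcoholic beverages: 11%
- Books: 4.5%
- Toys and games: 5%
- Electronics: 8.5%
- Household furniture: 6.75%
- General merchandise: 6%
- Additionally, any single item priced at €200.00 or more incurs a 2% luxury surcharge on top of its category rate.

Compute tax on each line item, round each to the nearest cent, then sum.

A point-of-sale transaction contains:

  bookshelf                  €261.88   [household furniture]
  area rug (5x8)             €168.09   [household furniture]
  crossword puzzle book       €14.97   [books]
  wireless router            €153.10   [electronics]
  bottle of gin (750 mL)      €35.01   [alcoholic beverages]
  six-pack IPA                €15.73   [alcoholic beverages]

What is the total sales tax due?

€53.52

Bookshelf €261.88: household furniture → 6.75% + 2% surcharge = 8.75% → €22.91
Area rug (5x8) €168.09: household furniture → 6.75% → €11.35
Crossword puzzle book €14.97: books → 4.5% → €0.67
Wireless router €153.10: electronics → 8.5% → €13.01
Bottle of gin (750 mL) €35.01: alcoholic beverages → 11% → €3.85
Six-pack IPA €15.73: alcoholic beverages → 11% → €1.73
Total tax = €22.91 + €11.35 + €0.67 + €13.01 + €3.85 + €1.73 = €53.52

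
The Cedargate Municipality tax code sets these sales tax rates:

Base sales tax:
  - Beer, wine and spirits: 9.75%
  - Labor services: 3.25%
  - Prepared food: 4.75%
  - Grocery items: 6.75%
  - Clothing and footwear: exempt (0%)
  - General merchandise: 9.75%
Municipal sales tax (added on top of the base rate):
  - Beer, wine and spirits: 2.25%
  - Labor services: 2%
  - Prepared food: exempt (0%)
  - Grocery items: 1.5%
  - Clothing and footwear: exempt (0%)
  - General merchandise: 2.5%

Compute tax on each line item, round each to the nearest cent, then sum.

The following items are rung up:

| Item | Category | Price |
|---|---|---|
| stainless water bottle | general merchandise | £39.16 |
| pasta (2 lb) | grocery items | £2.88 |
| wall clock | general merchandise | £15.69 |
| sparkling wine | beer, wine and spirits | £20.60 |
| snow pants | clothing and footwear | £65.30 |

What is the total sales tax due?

£9.43

Stainless water bottle £39.16: general merchandise → 9.75% + 2.5% municipal = 12.25% → £4.80
Pasta (2 lb) £2.88: grocery items → 6.75% + 1.5% municipal = 8.25% → £0.24
Wall clock £15.69: general merchandise → 9.75% + 2.5% municipal = 12.25% → £1.92
Sparkling wine £20.60: beer, wine and spirits → 9.75% + 2.25% municipal = 12% → £2.47
Snow pants £65.30: clothing and footwear → 0% + 0% municipal = 0% → £0.00
Total tax = £4.80 + £0.24 + £1.92 + £2.47 = £9.43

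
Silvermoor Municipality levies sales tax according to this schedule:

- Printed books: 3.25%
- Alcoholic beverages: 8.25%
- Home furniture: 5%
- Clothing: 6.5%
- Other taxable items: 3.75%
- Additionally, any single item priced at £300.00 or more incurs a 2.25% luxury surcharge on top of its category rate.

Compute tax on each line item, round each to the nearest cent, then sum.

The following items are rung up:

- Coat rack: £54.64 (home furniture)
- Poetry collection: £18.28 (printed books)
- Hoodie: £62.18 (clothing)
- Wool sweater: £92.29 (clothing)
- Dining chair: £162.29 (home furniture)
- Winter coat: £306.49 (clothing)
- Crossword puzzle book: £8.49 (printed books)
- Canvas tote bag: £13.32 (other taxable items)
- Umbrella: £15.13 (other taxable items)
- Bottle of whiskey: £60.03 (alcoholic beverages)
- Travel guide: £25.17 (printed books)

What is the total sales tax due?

Coat rack £54.64: home furniture → 5% → £2.73
Poetry collection £18.28: printed books → 3.25% → £0.59
Hoodie £62.18: clothing → 6.5% → £4.04
Wool sweater £92.29: clothing → 6.5% → £6.00
Dining chair £162.29: home furniture → 5% → £8.11
Winter coat £306.49: clothing → 6.5% + 2.25% surcharge = 8.75% → £26.82
Crossword puzzle book £8.49: printed books → 3.25% → £0.28
Canvas tote bag £13.32: other taxable items → 3.75% → £0.50
Umbrella £15.13: other taxable items → 3.75% → £0.57
Bottle of whiskey £60.03: alcoholic beverages → 8.25% → £4.95
Travel guide £25.17: printed books → 3.25% → £0.82
Total tax = £2.73 + £0.59 + £4.04 + £6.00 + £8.11 + £26.82 + £0.28 + £0.50 + £0.57 + £4.95 + £0.82 = £55.41

£55.41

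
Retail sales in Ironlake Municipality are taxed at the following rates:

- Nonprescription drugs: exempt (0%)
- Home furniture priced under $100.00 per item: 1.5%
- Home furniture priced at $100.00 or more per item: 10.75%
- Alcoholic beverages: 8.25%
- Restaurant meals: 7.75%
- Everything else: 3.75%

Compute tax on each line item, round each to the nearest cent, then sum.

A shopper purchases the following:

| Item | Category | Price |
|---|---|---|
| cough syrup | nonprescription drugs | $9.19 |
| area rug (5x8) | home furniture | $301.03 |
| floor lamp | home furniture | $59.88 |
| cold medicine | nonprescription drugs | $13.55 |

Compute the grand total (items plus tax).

Cough syrup $9.19: nonprescription drugs → 0% → $0.00
Area rug (5x8) $301.03: home furniture, $100.00 or more → 10.75% → $32.36
Floor lamp $59.88: home furniture, under $100.00 → 1.5% → $0.90
Cold medicine $13.55: nonprescription drugs → 0% → $0.00
Subtotal = $383.65; tax = $33.26; total due = $416.91

$416.91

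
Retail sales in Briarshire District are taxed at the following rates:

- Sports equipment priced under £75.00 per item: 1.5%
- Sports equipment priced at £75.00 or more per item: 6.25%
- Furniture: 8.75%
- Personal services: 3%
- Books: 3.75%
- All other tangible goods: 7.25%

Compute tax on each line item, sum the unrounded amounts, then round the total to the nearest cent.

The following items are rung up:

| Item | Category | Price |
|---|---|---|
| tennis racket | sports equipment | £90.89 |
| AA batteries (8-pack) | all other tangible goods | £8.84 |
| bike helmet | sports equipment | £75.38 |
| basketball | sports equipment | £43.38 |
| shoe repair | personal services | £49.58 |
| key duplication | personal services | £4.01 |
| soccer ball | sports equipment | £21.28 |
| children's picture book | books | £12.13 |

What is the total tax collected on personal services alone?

Shoe repair £49.58: personal services → 3% → £1.4874
Key duplication £4.01: personal services → 3% → £0.1203
Tax on personal services: unrounded sum = £1.6077 → £1.61

£1.61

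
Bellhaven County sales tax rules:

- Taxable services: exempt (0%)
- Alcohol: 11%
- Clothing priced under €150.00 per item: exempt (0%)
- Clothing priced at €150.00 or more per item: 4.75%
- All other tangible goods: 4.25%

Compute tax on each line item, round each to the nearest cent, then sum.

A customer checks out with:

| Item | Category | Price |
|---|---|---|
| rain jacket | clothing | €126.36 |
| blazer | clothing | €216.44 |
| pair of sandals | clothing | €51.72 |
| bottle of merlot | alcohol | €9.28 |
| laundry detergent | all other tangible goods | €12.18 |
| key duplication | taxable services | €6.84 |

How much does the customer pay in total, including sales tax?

€434.64

Rain jacket €126.36: clothing, under €150.00 → 0% → €0.00
Blazer €216.44: clothing, €150.00 or more → 4.75% → €10.28
Pair of sandals €51.72: clothing, under €150.00 → 0% → €0.00
Bottle of merlot €9.28: alcohol → 11% → €1.02
Laundry detergent €12.18: all other tangible goods → 4.25% → €0.52
Key duplication €6.84: taxable services → 0% → €0.00
Subtotal = €422.82; tax = €11.82; total due = €434.64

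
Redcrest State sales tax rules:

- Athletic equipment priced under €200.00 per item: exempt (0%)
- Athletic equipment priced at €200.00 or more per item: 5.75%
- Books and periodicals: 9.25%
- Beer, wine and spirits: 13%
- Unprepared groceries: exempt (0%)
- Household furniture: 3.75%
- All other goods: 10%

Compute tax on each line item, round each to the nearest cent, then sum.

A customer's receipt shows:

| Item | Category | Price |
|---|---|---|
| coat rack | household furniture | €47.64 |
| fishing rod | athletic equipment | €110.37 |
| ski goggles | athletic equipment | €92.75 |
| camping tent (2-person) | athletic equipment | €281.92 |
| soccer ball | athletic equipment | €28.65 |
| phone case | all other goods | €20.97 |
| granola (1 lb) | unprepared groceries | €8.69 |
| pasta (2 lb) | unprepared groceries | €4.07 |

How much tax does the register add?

€20.10

Coat rack €47.64: household furniture → 3.75% → €1.79
Fishing rod €110.37: athletic equipment, under €200.00 → 0% → €0.00
Ski goggles €92.75: athletic equipment, under €200.00 → 0% → €0.00
Camping tent (2-person) €281.92: athletic equipment, €200.00 or more → 5.75% → €16.21
Soccer ball €28.65: athletic equipment, under €200.00 → 0% → €0.00
Phone case €20.97: all other goods → 10% → €2.10
Granola (1 lb) €8.69: unprepared groceries → 0% → €0.00
Pasta (2 lb) €4.07: unprepared groceries → 0% → €0.00
Total tax = €1.79 + €16.21 + €2.10 = €20.10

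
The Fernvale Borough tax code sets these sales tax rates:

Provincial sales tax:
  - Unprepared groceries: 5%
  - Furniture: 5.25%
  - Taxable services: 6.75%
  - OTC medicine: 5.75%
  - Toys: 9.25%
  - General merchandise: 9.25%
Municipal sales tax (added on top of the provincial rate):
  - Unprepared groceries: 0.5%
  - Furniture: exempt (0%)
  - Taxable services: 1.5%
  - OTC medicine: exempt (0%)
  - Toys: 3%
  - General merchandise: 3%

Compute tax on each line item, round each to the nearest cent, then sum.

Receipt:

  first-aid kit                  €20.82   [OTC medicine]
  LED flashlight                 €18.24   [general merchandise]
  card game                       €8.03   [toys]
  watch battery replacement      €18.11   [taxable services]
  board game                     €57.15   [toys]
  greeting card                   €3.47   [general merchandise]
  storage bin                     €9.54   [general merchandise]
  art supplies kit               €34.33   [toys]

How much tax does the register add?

First-aid kit €20.82: OTC medicine → 5.75% + 0% municipal = 5.75% → €1.20
LED flashlight €18.24: general merchandise → 9.25% + 3% municipal = 12.25% → €2.23
Card game €8.03: toys → 9.25% + 3% municipal = 12.25% → €0.98
Watch battery replacement €18.11: taxable services → 6.75% + 1.5% municipal = 8.25% → €1.49
Board game €57.15: toys → 9.25% + 3% municipal = 12.25% → €7.00
Greeting card €3.47: general merchandise → 9.25% + 3% municipal = 12.25% → €0.43
Storage bin €9.54: general merchandise → 9.25% + 3% municipal = 12.25% → €1.17
Art supplies kit €34.33: toys → 9.25% + 3% municipal = 12.25% → €4.21
Total tax = €1.20 + €2.23 + €0.98 + €1.49 + €7.00 + €0.43 + €1.17 + €4.21 = €18.71

€18.71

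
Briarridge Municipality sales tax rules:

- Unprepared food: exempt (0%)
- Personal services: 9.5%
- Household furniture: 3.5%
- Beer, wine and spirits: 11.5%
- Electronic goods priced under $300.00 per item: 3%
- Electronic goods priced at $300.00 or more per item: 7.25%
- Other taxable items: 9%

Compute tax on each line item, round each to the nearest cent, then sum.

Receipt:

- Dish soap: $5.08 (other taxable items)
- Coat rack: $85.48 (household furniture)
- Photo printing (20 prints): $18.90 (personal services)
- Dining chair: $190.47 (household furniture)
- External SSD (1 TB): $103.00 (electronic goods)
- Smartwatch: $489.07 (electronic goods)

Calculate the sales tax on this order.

$50.47

Dish soap $5.08: other taxable items → 9% → $0.46
Coat rack $85.48: household furniture → 3.5% → $2.99
Photo printing (20 prints) $18.90: personal services → 9.5% → $1.80
Dining chair $190.47: household furniture → 3.5% → $6.67
External SSD (1 TB) $103.00: electronic goods, under $300.00 → 3% → $3.09
Smartwatch $489.07: electronic goods, $300.00 or more → 7.25% → $35.46
Total tax = $0.46 + $2.99 + $1.80 + $6.67 + $3.09 + $35.46 = $50.47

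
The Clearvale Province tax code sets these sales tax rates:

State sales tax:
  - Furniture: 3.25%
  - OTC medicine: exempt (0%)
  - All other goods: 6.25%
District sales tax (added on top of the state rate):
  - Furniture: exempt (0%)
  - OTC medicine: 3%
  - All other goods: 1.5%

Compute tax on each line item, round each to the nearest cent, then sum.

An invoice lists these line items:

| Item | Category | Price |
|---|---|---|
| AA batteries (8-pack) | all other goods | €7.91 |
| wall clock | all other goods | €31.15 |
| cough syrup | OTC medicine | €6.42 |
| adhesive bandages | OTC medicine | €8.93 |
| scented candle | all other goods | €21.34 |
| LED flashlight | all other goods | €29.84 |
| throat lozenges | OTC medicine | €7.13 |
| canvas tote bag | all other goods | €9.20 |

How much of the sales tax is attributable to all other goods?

AA batteries (8-pack) €7.91: all other goods → 6.25% + 1.5% district = 7.75% → €0.61
Wall clock €31.15: all other goods → 6.25% + 1.5% district = 7.75% → €2.41
Scented candle €21.34: all other goods → 6.25% + 1.5% district = 7.75% → €1.65
LED flashlight €29.84: all other goods → 6.25% + 1.5% district = 7.75% → €2.31
Canvas tote bag €9.20: all other goods → 6.25% + 1.5% district = 7.75% → €0.71
Tax on all other goods = €0.61 + €2.41 + €1.65 + €2.31 + €0.71 = €7.69

€7.69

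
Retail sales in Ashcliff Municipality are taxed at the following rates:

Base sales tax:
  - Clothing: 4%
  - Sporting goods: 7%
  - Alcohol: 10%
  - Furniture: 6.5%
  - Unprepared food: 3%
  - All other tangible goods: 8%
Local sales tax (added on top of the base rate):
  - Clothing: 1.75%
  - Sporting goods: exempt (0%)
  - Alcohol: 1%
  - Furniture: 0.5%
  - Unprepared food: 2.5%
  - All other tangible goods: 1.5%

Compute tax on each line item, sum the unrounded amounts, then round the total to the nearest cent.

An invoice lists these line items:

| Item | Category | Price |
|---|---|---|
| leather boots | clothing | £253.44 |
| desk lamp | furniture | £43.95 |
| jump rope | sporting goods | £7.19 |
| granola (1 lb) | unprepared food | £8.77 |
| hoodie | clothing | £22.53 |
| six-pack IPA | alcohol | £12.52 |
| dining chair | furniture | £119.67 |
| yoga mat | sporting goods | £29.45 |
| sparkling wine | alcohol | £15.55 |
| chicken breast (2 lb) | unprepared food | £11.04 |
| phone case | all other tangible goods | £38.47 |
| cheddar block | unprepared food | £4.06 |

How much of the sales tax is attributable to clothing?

£15.87

Leather boots £253.44: clothing → 4% + 1.75% local = 5.75% → £14.5728
Hoodie £22.53: clothing → 4% + 1.75% local = 5.75% → £1.295475
Tax on clothing: unrounded sum = £15.868275 → £15.87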